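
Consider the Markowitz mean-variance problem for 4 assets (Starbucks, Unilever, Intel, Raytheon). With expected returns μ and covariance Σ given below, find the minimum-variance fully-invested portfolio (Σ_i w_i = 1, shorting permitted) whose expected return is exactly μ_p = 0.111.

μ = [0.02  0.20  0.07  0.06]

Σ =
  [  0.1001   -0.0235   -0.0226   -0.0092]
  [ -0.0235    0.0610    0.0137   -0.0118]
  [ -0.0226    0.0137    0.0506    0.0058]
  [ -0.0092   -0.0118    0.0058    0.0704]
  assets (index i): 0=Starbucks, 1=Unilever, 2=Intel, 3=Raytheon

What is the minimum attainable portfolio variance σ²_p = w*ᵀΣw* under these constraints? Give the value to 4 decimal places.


0.0131

u=Σ⁻¹μ = [1.4607  3.9880  0.7671  1.6484]
v=Σ⁻¹𝟙 = [22.1245  23.9659  20.9334  19.3882]
a=μᵀu=0.979422  b=𝟙ᵀu=7.864299  c=𝟙ᵀv=86.412017  D=ac−b²=22.786648
λ₁=(c·0.111−b)/D = (86.412017·0.111−7.864299)/22.786648 = 0.075809
λ₂=(a−b·0.111)/D = (0.979422−7.864299·0.111)/22.786648 = 0.004673
w* = 0.075809·u + 0.004673·v:
  w_0 = 0.075809·1.4607 + 0.004673·22.1245 = 0.2141  (Starbucks)
  w_1 = 0.075809·3.9880 + 0.004673·23.9659 = 0.4143  (Unilever)
  w_2 = 0.075809·0.7671 + 0.004673·20.9334 = 0.1560  (Intel)
  w_3 = 0.075809·1.6484 + 0.004673·19.3882 = 0.2156  (Raytheon)
Σw_i=1.0000  μᵀw=0.1110
σ²=wᵀΣw=λ₁·μ_p+λ₂ = 0.075809·0.111 + 0.004673 = 0.013088 ≈ 0.0131


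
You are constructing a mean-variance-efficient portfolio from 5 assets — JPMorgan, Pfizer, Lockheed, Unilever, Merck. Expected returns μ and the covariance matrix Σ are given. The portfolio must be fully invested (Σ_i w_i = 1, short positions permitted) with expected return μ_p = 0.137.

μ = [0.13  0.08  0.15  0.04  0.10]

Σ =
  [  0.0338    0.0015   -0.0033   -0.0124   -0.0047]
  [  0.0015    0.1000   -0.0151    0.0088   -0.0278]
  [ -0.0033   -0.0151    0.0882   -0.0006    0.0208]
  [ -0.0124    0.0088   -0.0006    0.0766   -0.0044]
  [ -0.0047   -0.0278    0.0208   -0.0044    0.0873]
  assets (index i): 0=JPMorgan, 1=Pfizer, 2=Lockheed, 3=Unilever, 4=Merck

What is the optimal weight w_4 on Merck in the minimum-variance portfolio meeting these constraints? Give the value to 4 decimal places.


x=Σ⁻¹μ = [4.6083  1.2919  1.7614  1.2167  1.4466]
y=Σ⁻¹𝟙 = [39.2502  14.0054  11.5034  18.8224  16.2357]
a=μᵀx=1.159974  b=𝟙ᵀx=10.324935  c=𝟙ᵀy=99.817096  D=ac−b²=9.180982
λ₁=(c·0.137−b)/D = (99.817096·0.137−10.324935)/9.180982 = 0.364885
λ₂=(a−b·0.137)/D = (1.159974−10.324935·0.137)/9.180982 = -0.027725
w* = 0.364885·x + -0.027725·y:
  w_0 = 0.364885·4.6083 + -0.027725·39.2502 = 0.5933  (JPMorgan)
  w_1 = 0.364885·1.2919 + -0.027725·14.0054 = 0.0831  (Pfizer)
  w_2 = 0.364885·1.7614 + -0.027725·11.5034 = 0.3238  (Lockheed)
  w_3 = 0.364885·1.2167 + -0.027725·18.8224 = -0.0779  (Unilever)
  w_4 = 0.364885·1.4466 + -0.027725·16.2357 = 0.0777  (Merck)
Σw_i=1.0000  μᵀw=0.1370
σ²=wᵀΣw=λ₁·μ_p+λ₂ = 0.364885·0.137 + -0.027725 = 0.022264 ≈ 0.0223

0.0777


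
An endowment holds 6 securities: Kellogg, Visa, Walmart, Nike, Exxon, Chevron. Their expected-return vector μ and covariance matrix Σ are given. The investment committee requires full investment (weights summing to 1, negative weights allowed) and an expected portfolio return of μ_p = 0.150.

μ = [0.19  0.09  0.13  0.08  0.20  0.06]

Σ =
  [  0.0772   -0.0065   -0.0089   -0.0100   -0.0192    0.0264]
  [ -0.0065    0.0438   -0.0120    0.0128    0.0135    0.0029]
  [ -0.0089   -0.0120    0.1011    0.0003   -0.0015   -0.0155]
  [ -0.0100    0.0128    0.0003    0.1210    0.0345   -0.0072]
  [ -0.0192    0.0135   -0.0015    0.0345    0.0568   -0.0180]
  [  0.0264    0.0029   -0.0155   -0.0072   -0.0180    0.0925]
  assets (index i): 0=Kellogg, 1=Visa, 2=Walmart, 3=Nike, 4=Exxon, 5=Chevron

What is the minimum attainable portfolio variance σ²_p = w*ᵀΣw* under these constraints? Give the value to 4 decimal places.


0.0112

u=Σ⁻¹μ = [3.7438  1.7321  2.0205  -0.6108  5.0529  0.8001]
v=Σ⁻¹𝟙 = [18.1914  21.9650  16.2545  1.9674  21.5730  12.0051]
a=μᵀu=2.139597  b=𝟙ᵀu=12.738606  c=𝟙ᵀv=91.956422  D=ac−b²=34.477625
λ₁=(c·0.150−b)/D = (91.956422·0.150−12.738606)/34.477625 = 0.030595
λ₂=(a−b·0.150)/D = (2.139597−12.738606·0.150)/34.477625 = 0.006636
w* = 0.030595·u + 0.006636·v:
  w_0 = 0.030595·3.7438 + 0.006636·18.1914 = 0.2353  (Kellogg)
  w_1 = 0.030595·1.7321 + 0.006636·21.9650 = 0.1988  (Visa)
  w_2 = 0.030595·2.0205 + 0.006636·16.2545 = 0.1697  (Walmart)
  w_3 = 0.030595·-0.6108 + 0.006636·1.9674 = -0.0056  (Nike)
  w_4 = 0.030595·5.0529 + 0.006636·21.5730 = 0.2978  (Exxon)
  w_5 = 0.030595·0.8001 + 0.006636·12.0051 = 0.1042  (Chevron)
Σw_i=1.0000  μᵀw=0.1500
σ²=wᵀΣw=λ₁·μ_p+λ₂ = 0.030595·0.150 + 0.006636 = 0.011226 ≈ 0.0112


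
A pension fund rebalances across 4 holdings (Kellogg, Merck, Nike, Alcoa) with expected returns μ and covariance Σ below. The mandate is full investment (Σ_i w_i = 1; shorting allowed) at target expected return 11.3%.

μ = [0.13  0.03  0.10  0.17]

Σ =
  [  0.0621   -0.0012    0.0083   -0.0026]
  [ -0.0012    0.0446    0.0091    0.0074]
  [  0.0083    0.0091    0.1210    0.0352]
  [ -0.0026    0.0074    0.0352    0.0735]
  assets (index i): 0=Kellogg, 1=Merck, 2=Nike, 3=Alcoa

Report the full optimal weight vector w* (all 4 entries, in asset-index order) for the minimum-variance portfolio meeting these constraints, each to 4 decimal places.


0.3726  0.2870  0.0273  0.3131

g=Σ⁻¹μ = [2.2052  0.3463  -0.0421  2.3762]
h=Σ⁻¹𝟙 = [16.6420  20.5610  2.3814  10.9836]
a=μᵀg=0.696815  b=𝟙ᵀg=4.885630  c=𝟙ᵀh=50.567918  D=ac−b²=11.367087
λ₁=(c·0.113−b)/D = (50.567918·0.113−4.885630)/11.367087 = 0.072890
λ₂=(a−b·0.113)/D = (0.696815−4.885630·0.113)/11.367087 = 0.012733
w* = 0.072890·g + 0.012733·h:
  w_0 = 0.072890·2.2052 + 0.012733·16.6420 = 0.3726  (Kellogg)
  w_1 = 0.072890·0.3463 + 0.012733·20.5610 = 0.2870  (Merck)
  w_2 = 0.072890·-0.0421 + 0.012733·2.3814 = 0.0273  (Nike)
  w_3 = 0.072890·2.3762 + 0.012733·10.9836 = 0.3131  (Alcoa)
Σw_i=1.0000  μᵀw=0.1130
σ²=wᵀΣw=λ₁·μ_p+λ₂ = 0.072890·0.113 + 0.012733 = 0.020970 ≈ 0.0210


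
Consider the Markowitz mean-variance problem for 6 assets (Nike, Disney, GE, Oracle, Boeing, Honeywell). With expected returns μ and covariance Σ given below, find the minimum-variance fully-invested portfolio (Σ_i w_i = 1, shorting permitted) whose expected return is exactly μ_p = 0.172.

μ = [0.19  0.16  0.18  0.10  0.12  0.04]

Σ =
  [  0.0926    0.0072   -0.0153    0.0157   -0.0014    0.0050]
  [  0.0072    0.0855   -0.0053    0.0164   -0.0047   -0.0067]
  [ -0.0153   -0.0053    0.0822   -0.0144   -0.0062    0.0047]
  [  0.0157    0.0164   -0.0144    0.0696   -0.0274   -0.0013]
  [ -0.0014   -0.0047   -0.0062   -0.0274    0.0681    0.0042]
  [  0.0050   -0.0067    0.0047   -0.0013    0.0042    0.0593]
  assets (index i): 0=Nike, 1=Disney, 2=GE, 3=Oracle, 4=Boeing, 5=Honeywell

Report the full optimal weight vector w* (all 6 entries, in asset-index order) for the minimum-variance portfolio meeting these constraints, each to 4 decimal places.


x=Σ⁻¹μ = [2.0835  1.6097  3.3606  2.5620  3.2380  0.2412]
y=Σ⁻¹𝟙 = [8.7300  10.0087  19.9708  24.8703  26.4946  14.3440]
a=μᵀx=1.912730  b=𝟙ᵀx=13.094984  c=𝟙ᵀy=104.418466  D=ac−b²=28.245712
λ₁=(c·0.172−b)/D = (104.418466·0.172−13.094984)/28.245712 = 0.172238
λ₂=(a−b·0.172)/D = (1.912730−13.094984·0.172)/28.245712 = -0.012023
w* = 0.172238·x + -0.012023·y:
  w_0 = 0.172238·2.0835 + -0.012023·8.7300 = 0.2539  (Nike)
  w_1 = 0.172238·1.6097 + -0.012023·10.0087 = 0.1569  (Disney)
  w_2 = 0.172238·3.3606 + -0.012023·19.9708 = 0.3387  (GE)
  w_3 = 0.172238·2.5620 + -0.012023·24.8703 = 0.1423  (Oracle)
  w_4 = 0.172238·3.2380 + -0.012023·26.4946 = 0.2391  (Boeing)
  w_5 = 0.172238·0.2412 + -0.012023·14.3440 = -0.1309  (Honeywell)
Σw_i=1.0000  μᵀw=0.1720
σ²=wᵀΣw=λ₁·μ_p+λ₂ = 0.172238·0.172 + -0.012023 = 0.017602 ≈ 0.0176

0.2539  0.1569  0.3387  0.1423  0.2391  -0.1309


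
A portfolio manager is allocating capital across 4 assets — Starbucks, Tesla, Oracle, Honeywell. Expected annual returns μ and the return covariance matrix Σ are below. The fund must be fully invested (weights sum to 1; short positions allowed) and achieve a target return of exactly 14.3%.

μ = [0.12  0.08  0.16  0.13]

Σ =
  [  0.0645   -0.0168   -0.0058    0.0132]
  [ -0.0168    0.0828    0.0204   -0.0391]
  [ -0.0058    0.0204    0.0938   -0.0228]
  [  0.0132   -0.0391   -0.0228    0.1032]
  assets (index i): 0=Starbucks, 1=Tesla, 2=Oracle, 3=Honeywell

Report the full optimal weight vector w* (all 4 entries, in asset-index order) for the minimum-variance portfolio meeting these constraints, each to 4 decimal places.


p=Σ⁻¹μ = [2.0972  1.9298  1.9386  2.1509]
q=Σ⁻¹𝟙 = [18.4499  21.4931  11.5064  18.0154]
a=μᵀp=0.995835  b=𝟙ᵀp=8.116461  c=𝟙ᵀq=69.464793  D=ac−b²=3.298509
λ₁=(c·0.143−b)/D = (69.464793·0.143−8.116461)/3.298509 = 0.550856
λ₂=(a−b·0.143)/D = (0.995835−8.116461·0.143)/3.298509 = -0.049968
w* = 0.550856·p + -0.049968·q:
  w_0 = 0.550856·2.0972 + -0.049968·18.4499 = 0.2334  (Starbucks)
  w_1 = 0.550856·1.9298 + -0.049968·21.4931 = -0.0109  (Tesla)
  w_2 = 0.550856·1.9386 + -0.049968·11.5064 = 0.4929  (Oracle)
  w_3 = 0.550856·2.1509 + -0.049968·18.0154 = 0.2846  (Honeywell)
Σw_i=1.0000  μᵀw=0.1430
σ²=wᵀΣw=λ₁·μ_p+λ₂ = 0.550856·0.143 + -0.049968 = 0.028805 ≈ 0.0288

0.2334  -0.0109  0.4929  0.2846


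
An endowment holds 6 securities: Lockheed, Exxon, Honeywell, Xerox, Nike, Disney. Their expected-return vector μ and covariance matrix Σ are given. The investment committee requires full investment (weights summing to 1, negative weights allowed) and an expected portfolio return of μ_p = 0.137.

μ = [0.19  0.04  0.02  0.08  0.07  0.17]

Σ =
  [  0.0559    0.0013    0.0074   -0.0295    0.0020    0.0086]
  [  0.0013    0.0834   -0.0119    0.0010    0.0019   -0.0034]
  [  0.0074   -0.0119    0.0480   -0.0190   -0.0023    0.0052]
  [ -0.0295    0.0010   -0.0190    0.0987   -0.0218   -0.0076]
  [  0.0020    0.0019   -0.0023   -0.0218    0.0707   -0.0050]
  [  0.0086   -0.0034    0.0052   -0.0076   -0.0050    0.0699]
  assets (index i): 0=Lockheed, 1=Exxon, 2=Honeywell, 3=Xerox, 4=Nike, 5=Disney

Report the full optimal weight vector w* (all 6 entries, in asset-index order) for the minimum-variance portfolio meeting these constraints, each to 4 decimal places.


x=Σ⁻¹μ = [4.3680  0.5502  0.8625  2.8809  1.9314  2.3086]
y=Σ⁻¹𝟙 = [26.2606  15.8753  32.4298  30.5888  24.4880  14.5124]
a=μᵀx=1.627308  b=𝟙ᵀx=12.901488  c=𝟙ᵀy=144.154916  D=ac−b²=68.136060
λ₁=(c·0.137−b)/D = (144.154916·0.137−12.901488)/68.136060 = 0.100501
λ₂=(a−b·0.137)/D = (1.627308−12.901488·0.137)/68.136060 = -0.002058
w* = 0.100501·x + -0.002058·y:
  w_0 = 0.100501·4.3680 + -0.002058·26.2606 = 0.3850  (Lockheed)
  w_1 = 0.100501·0.5502 + -0.002058·15.8753 = 0.0226  (Exxon)
  w_2 = 0.100501·0.8625 + -0.002058·32.4298 = 0.0199  (Honeywell)
  w_3 = 0.100501·2.8809 + -0.002058·30.5888 = 0.2266  (Xerox)
  w_4 = 0.100501·1.9314 + -0.002058·24.4880 = 0.1437  (Nike)
  w_5 = 0.100501·2.3086 + -0.002058·14.5124 = 0.2022  (Disney)
Σw_i=1.0000  μᵀw=0.1370
σ²=wᵀΣw=λ₁·μ_p+λ₂ = 0.100501·0.137 + -0.002058 = 0.011711 ≈ 0.0117

0.3850  0.0226  0.0199  0.2266  0.1437  0.2022


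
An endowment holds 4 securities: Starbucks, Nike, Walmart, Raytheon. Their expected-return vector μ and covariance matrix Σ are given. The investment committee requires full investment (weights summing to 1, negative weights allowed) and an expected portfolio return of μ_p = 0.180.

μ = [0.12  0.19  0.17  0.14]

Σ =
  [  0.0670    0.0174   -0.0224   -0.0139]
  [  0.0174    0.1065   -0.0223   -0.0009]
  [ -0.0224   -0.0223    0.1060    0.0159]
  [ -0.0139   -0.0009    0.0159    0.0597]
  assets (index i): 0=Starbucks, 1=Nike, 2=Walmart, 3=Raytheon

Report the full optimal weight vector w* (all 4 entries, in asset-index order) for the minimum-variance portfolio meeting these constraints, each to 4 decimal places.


-0.0334  0.5414  0.4087  0.0833

p=Σ⁻¹μ = [2.5319  1.8447  2.1692  2.3846]
q=Σ⁻¹𝟙 = [20.7393  8.8655  12.9418  18.2660]
a=μᵀp=1.356947  b=𝟙ᵀp=8.930516  c=𝟙ᵀq=60.812654  D=ac−b²=2.765437
λ₁=(c·0.180−b)/D = (60.812654·0.180−8.930516)/2.765437 = 0.728913
λ₂=(a−b·0.180)/D = (1.356947−8.930516·0.180)/2.765437 = -0.090599
w* = 0.728913·p + -0.090599·q:
  w_0 = 0.728913·2.5319 + -0.090599·20.7393 = -0.0334  (Starbucks)
  w_1 = 0.728913·1.8447 + -0.090599·8.8655 = 0.5414  (Nike)
  w_2 = 0.728913·2.1692 + -0.090599·12.9418 = 0.4087  (Walmart)
  w_3 = 0.728913·2.3846 + -0.090599·18.2660 = 0.0833  (Raytheon)
Σw_i=1.0000  μᵀw=0.1800
σ²=wᵀΣw=λ₁·μ_p+λ₂ = 0.728913·0.180 + -0.090599 = 0.040605 ≈ 0.0406


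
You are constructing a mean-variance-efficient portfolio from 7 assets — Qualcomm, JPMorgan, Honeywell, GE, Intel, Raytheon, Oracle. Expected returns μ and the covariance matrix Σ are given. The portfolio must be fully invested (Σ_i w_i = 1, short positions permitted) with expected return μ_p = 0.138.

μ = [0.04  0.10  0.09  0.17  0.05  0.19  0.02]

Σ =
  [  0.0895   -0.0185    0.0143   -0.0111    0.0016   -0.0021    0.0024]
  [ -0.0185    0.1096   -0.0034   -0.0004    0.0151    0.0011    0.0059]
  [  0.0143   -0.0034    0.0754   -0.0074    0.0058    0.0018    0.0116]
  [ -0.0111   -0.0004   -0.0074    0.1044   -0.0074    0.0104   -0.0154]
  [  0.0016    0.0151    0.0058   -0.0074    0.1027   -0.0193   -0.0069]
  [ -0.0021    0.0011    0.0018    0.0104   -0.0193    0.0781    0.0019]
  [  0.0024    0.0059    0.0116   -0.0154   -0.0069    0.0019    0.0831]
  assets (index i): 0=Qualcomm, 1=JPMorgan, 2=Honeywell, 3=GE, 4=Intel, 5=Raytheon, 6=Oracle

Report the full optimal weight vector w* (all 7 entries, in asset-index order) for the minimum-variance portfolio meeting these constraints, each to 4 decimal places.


p=Σ⁻¹μ = [0.6976  0.9079  1.0896  1.6544  0.8735  2.4012  0.3282]
q=Σ⁻¹𝟙 = [12.9644  9.1600  9.2689  13.0244  12.0466  13.7409  12.8148]
a=μᵀp=1.004466  b=𝟙ᵀp=7.952319  c=𝟙ᵀq=83.019985  D=ac−b²=20.151366
λ₁=(c·0.138−b)/D = (83.019985·0.138−7.952319)/20.151366 = 0.173906
λ₂=(a−b·0.138)/D = (1.004466−7.952319·0.138)/20.151366 = -0.004613
w* = 0.173906·p + -0.004613·q:
  w_0 = 0.173906·0.6976 + -0.004613·12.9644 = 0.0615  (Qualcomm)
  w_1 = 0.173906·0.9079 + -0.004613·9.1600 = 0.1156  (JPMorgan)
  w_2 = 0.173906·1.0896 + -0.004613·9.2689 = 0.1467  (Honeywell)
  w_3 = 0.173906·1.6544 + -0.004613·13.0244 = 0.2276  (GE)
  w_4 = 0.173906·0.8735 + -0.004613·12.0466 = 0.0963  (Intel)
  w_5 = 0.173906·2.4012 + -0.004613·13.7409 = 0.3542  (Raytheon)
  w_6 = 0.173906·0.3282 + -0.004613·12.8148 = -0.0020  (Oracle)
Σw_i=1.0000  μᵀw=0.1380
σ²=wᵀΣw=λ₁·μ_p+λ₂ = 0.173906·0.138 + -0.004613 = 0.019386 ≈ 0.0194

0.0615  0.1156  0.1467  0.2276  0.0963  0.3542  -0.0020


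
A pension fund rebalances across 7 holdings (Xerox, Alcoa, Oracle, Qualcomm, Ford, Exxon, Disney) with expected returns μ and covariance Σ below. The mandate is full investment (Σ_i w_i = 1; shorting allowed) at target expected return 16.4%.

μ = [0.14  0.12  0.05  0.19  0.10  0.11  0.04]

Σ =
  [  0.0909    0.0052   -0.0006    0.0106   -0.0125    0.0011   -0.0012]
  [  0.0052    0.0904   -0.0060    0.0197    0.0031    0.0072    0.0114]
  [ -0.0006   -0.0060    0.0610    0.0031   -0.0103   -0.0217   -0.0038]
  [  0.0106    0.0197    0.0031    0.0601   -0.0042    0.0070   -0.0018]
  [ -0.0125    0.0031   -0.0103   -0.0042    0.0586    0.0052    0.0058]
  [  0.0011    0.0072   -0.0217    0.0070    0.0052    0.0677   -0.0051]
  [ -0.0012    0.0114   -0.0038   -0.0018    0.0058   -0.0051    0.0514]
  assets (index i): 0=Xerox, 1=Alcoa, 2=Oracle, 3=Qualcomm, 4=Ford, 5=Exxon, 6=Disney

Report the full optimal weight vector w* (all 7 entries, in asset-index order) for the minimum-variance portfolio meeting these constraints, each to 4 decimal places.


0.1984  0.0450  -0.0006  0.5223  0.2544  0.0994  -0.1188

g=Σ⁻¹μ = [1.5217  0.4619  1.8050  2.6294  2.2728  1.7474  0.8537]
h=Σ⁻¹𝟙 = [12.6006  4.7499  29.2696  10.8804  21.3681  22.2616  21.0385]
a=μᵀg=1.311944  b=𝟙ᵀg=11.291943  c=𝟙ᵀh=122.168652  D=ac−b²=32.770395
λ₁=(c·0.164−b)/D = (122.168652·0.164−11.291943)/32.770395 = 0.266818
λ₂=(a−b·0.164)/D = (1.311944−11.291943·0.164)/32.770395 = -0.016476
w* = 0.266818·g + -0.016476·h:
  w_0 = 0.266818·1.5217 + -0.016476·12.6006 = 0.1984  (Xerox)
  w_1 = 0.266818·0.4619 + -0.016476·4.7499 = 0.0450  (Alcoa)
  w_2 = 0.266818·1.8050 + -0.016476·29.2696 = -0.0006  (Oracle)
  w_3 = 0.266818·2.6294 + -0.016476·10.8804 = 0.5223  (Qualcomm)
  w_4 = 0.266818·2.2728 + -0.016476·21.3681 = 0.2544  (Ford)
  w_5 = 0.266818·1.7474 + -0.016476·22.2616 = 0.0994  (Exxon)
  w_6 = 0.266818·0.8537 + -0.016476·21.0385 = -0.1188  (Disney)
Σw_i=1.0000  μᵀw=0.1640
σ²=wᵀΣw=λ₁·μ_p+λ₂ = 0.266818·0.164 + -0.016476 = 0.027282 ≈ 0.0273


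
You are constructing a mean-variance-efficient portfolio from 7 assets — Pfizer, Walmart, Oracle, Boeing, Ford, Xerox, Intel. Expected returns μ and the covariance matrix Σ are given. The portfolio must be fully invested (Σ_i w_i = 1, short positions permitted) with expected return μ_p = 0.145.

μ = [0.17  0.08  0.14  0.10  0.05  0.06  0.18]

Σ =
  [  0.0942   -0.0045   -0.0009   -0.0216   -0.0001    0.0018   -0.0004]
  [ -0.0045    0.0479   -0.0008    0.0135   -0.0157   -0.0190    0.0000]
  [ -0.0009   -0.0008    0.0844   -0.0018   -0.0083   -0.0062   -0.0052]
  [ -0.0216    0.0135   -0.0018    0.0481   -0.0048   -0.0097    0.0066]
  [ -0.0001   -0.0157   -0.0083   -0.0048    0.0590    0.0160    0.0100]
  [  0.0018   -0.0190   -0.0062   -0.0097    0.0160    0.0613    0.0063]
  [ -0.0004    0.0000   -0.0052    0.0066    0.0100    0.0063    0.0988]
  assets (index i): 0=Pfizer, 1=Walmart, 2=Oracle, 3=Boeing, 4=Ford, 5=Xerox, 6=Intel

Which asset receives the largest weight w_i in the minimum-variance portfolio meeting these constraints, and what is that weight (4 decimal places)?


u=Σ⁻¹μ = [2.5868  2.2317  2.1181  2.9742  1.2423  1.8005  1.5046]
v=Σ⁻¹𝟙 = [18.1030  32.7523  17.3491  27.0308  22.4944  25.5393  5.3969]
a=μᵀu=1.653210  b=𝟙ᵀu=14.458162  c=𝟙ᵀv=148.665787  D=ac−b²=36.737266
λ₁=(c·0.145−b)/D = (148.665787·0.145−14.458162)/36.737266 = 0.193220
λ₂=(a−b·0.145)/D = (1.653210−14.458162·0.145)/36.737266 = -0.012065
w* = 0.193220·u + -0.012065·v:
  w_0 = 0.193220·2.5868 + -0.012065·18.1030 = 0.2814  (Pfizer)
  w_1 = 0.193220·2.2317 + -0.012065·32.7523 = 0.0361  (Walmart)
  w_2 = 0.193220·2.1181 + -0.012065·17.3491 = 0.1999  (Oracle)
  w_3 = 0.193220·2.9742 + -0.012065·27.0308 = 0.2485  (Boeing)
  w_4 = 0.193220·1.2423 + -0.012065·22.4944 = -0.0313  (Ford)
  w_5 = 0.193220·1.8005 + -0.012065·25.5393 = 0.0398  (Xerox)
  w_6 = 0.193220·1.5046 + -0.012065·5.3969 = 0.2256  (Intel)
Σw_i=1.0000  μᵀw=0.1450
σ²=wᵀΣw=λ₁·μ_p+λ₂ = 0.193220·0.145 + -0.012065 = 0.015952 ≈ 0.0160

Pfizer (0.2814)


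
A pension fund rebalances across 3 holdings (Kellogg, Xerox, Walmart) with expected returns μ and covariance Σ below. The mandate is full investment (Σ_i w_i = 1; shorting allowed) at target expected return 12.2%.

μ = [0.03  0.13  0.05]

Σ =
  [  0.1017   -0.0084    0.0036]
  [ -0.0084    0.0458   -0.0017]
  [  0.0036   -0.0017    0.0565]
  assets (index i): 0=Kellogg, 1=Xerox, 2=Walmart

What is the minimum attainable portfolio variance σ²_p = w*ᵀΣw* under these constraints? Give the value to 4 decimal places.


u=Σ⁻¹μ = [0.5066  2.9663  0.9419]
v=Σ⁻¹𝟙 = [11.2334  24.5521  17.7221]
a=μᵀu=0.447916  b=𝟙ᵀu=4.414886  c=𝟙ᵀv=53.507657  D=ac−b²=4.475735
λ₁=(c·0.122−b)/D = (53.507657·0.122−4.414886)/4.475735 = 0.472112
λ₂=(a−b·0.122)/D = (0.447916−4.414886·0.122)/4.475735 = -0.020265
w* = 0.472112·u + -0.020265·v:
  w_0 = 0.472112·0.5066 + -0.020265·11.2334 = 0.0116  (Kellogg)
  w_1 = 0.472112·2.9663 + -0.020265·24.5521 = 0.9029  (Xerox)
  w_2 = 0.472112·0.9419 + -0.020265·17.7221 = 0.0856  (Walmart)
Σw_i=1.0000  μᵀw=0.1220
σ²=wᵀΣw=λ₁·μ_p+λ₂ = 0.472112·0.122 + -0.020265 = 0.037333 ≈ 0.0373

0.0373


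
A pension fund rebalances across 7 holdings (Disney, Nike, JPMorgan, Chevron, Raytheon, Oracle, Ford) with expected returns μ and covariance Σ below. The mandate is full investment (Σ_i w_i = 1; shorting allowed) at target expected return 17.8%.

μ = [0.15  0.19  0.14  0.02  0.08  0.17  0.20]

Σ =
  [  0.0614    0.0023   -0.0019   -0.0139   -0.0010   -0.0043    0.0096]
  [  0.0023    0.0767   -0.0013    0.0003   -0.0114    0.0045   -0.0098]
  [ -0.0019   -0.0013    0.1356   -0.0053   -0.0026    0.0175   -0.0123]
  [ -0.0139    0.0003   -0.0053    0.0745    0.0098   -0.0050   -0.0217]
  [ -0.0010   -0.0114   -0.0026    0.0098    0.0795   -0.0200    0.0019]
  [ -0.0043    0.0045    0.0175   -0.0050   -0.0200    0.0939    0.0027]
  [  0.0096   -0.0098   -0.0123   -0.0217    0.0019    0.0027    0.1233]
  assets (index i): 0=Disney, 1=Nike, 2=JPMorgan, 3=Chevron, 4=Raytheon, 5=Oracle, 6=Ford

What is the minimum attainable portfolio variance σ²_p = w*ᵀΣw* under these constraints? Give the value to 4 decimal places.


0.0199

g=Σ⁻¹μ = [2.5263  2.8065  1.0961  1.2621  1.7725  1.9772  1.9093]
h=Σ⁻¹𝟙 = [19.8327  15.5717  8.2013  19.8109  15.9842  13.4099  11.5686]
a=μᵀg=1.950659  b=𝟙ᵀg=13.350069  c=𝟙ᵀh=104.379327  D=ac−b²=25.384174
λ₁=(c·0.178−b)/D = (104.379327·0.178−13.350069)/25.384174 = 0.206012
λ₂=(a−b·0.178)/D = (1.950659−13.350069·0.178)/25.384174 = -0.016768
w* = 0.206012·g + -0.016768·h:
  w_0 = 0.206012·2.5263 + -0.016768·19.8327 = 0.1879  (Disney)
  w_1 = 0.206012·2.8065 + -0.016768·15.5717 = 0.3171  (Nike)
  w_2 = 0.206012·1.0961 + -0.016768·8.2013 = 0.0883  (JPMorgan)
  w_3 = 0.206012·1.2621 + -0.016768·19.8109 = -0.0722  (Chevron)
  w_4 = 0.206012·1.7725 + -0.016768·15.9842 = 0.0971  (Raytheon)
  w_5 = 0.206012·1.9772 + -0.016768·13.4099 = 0.1825  (Oracle)
  w_6 = 0.206012·1.9093 + -0.016768·11.5686 = 0.1993  (Ford)
Σw_i=1.0000  μᵀw=0.1780
σ²=wᵀΣw=λ₁·μ_p+λ₂ = 0.206012·0.178 + -0.016768 = 0.019902 ≈ 0.0199


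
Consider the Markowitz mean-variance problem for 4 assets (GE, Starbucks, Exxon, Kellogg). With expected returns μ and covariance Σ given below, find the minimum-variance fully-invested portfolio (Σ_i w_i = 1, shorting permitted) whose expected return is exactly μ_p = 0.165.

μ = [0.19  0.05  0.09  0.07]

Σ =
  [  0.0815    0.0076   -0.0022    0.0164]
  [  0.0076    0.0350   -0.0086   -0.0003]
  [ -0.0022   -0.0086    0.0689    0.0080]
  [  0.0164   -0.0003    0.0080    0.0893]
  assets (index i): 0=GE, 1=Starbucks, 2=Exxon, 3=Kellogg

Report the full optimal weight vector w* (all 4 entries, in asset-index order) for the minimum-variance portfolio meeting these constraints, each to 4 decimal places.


0.7407  -0.0030  0.3030  -0.0407

x=Σ⁻¹μ = [2.1984  1.3251  1.5129  0.2490]
y=Σ⁻¹𝟙 = [8.1845  31.2182  17.7182  8.2127]
a=μᵀx=0.637554  b=𝟙ᵀx=5.285481  c=𝟙ᵀy=65.333552  D=ac−b²=13.717374
λ₁=(c·0.165−b)/D = (65.333552·0.165−5.285481)/13.717374 = 0.400554
λ₂=(a−b·0.165)/D = (0.637554−5.285481·0.165)/13.717374 = -0.017099
w* = 0.400554·x + -0.017099·y:
  w_0 = 0.400554·2.1984 + -0.017099·8.1845 = 0.7407  (GE)
  w_1 = 0.400554·1.3251 + -0.017099·31.2182 = -0.0030  (Starbucks)
  w_2 = 0.400554·1.5129 + -0.017099·17.7182 = 0.3030  (Exxon)
  w_3 = 0.400554·0.2490 + -0.017099·8.2127 = -0.0407  (Kellogg)
Σw_i=1.0000  μᵀw=0.1650
σ²=wᵀΣw=λ₁·μ_p+λ₂ = 0.400554·0.165 + -0.017099 = 0.048993 ≈ 0.0490


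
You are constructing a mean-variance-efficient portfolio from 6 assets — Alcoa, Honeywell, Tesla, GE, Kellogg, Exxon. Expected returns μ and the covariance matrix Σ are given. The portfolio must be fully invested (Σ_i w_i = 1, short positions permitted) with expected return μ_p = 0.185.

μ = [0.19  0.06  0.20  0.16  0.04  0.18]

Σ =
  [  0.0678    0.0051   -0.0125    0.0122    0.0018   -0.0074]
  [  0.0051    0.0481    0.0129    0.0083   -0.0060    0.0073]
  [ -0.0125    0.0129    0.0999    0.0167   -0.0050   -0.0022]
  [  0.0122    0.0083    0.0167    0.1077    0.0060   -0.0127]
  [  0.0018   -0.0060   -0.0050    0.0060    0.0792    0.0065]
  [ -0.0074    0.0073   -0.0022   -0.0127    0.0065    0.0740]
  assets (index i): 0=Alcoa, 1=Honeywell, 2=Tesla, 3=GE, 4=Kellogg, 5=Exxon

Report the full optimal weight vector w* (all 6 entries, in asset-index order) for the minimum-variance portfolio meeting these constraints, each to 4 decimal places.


u=Σ⁻¹μ = [3.3945  -0.3754  2.3675  1.1108  0.2144  3.0511]
v=Σ⁻¹𝟙 = [15.6112  14.9222  10.0034  5.7473  12.4662  13.7913]
a=μᵀu=1.831422  b=𝟙ᵀu=9.762786  c=𝟙ᵀv=72.541572  D=ac−b²=37.542242
λ₁=(c·0.185−b)/D = (72.541572·0.185−9.762786)/37.542242 = 0.097421
λ₂=(a−b·0.185)/D = (1.831422−9.762786·0.185)/37.542242 = 0.000674
w* = 0.097421·u + 0.000674·v:
  w_0 = 0.097421·3.3945 + 0.000674·15.6112 = 0.3412  (Alcoa)
  w_1 = 0.097421·-0.3754 + 0.000674·14.9222 = -0.0265  (Honeywell)
  w_2 = 0.097421·2.3675 + 0.000674·10.0034 = 0.2374  (Tesla)
  w_3 = 0.097421·1.1108 + 0.000674·5.7473 = 0.1121  (GE)
  w_4 = 0.097421·0.2144 + 0.000674·12.4662 = 0.0293  (Kellogg)
  w_5 = 0.097421·3.0511 + 0.000674·13.7913 = 0.3065  (Exxon)
Σw_i=1.0000  μᵀw=0.1850
σ²=wᵀΣw=λ₁·μ_p+λ₂ = 0.097421·0.185 + 0.000674 = 0.018697 ≈ 0.0187

0.3412  -0.0265  0.2374  0.1121  0.0293  0.3065


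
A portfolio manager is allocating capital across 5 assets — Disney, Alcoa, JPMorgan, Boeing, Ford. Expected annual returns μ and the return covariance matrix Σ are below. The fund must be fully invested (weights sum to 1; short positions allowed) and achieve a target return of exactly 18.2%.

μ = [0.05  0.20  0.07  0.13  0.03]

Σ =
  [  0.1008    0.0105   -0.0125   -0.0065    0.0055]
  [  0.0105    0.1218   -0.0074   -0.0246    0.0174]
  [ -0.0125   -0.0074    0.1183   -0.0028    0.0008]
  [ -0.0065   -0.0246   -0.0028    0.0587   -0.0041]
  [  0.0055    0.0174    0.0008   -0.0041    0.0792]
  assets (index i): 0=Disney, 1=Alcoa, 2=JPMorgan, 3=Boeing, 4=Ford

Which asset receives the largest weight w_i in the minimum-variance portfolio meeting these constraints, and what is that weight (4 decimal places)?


Boeing (0.6001)

u=Σ⁻¹μ = [0.5763  2.3107  0.8750  3.2880  -0.0075]
v=Σ⁻¹𝟙 = [11.0761  11.3093  10.8338  24.2532  10.5186]
a=μᵀu=0.979421  b=𝟙ᵀu=7.042512  c=𝟙ᵀv=67.990974  D=ac−b²=16.994787
λ₁=(c·0.182−b)/D = (67.990974·0.182−7.042512)/16.994787 = 0.313734
λ₂=(a−b·0.182)/D = (0.979421−7.042512·0.182)/16.994787 = -0.017789
w* = 0.313734·u + -0.017789·v:
  w_0 = 0.313734·0.5763 + -0.017789·11.0761 = -0.0162  (Disney)
  w_1 = 0.313734·2.3107 + -0.017789·11.3093 = 0.5238  (Alcoa)
  w_2 = 0.313734·0.8750 + -0.017789·10.8338 = 0.0818  (JPMorgan)
  w_3 = 0.313734·3.2880 + -0.017789·24.2532 = 0.6001  (Boeing)
  w_4 = 0.313734·-0.0075 + -0.017789·10.5186 = -0.1895  (Ford)
Σw_i=1.0000  μᵀw=0.1820
σ²=wᵀΣw=λ₁·μ_p+λ₂ = 0.313734·0.182 + -0.017789 = 0.039311 ≈ 0.0393


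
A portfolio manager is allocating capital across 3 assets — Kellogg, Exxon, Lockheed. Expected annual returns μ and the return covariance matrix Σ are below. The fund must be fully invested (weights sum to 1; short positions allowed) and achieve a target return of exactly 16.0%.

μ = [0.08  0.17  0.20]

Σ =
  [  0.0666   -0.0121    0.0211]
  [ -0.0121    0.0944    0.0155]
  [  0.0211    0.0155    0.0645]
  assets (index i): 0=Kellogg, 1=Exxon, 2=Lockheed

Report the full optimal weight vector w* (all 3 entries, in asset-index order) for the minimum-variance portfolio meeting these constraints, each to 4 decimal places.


0.2531  0.3209  0.4260

p=Σ⁻¹μ = [0.6673  1.4711  2.5290]
q=Σ⁻¹𝟙 = [14.4691  11.1181  8.0988]
a=μᵀp=0.809266  b=𝟙ᵀp=4.667358  c=𝟙ᵀq=33.685980  D=ac−b²=5.476701
λ₁=(c·0.160−b)/D = (33.685980·0.160−4.667358)/5.476701 = 0.131904
λ₂=(a−b·0.160)/D = (0.809266−4.667358·0.160)/5.476701 = 0.011410
w* = 0.131904·p + 0.011410·q:
  w_0 = 0.131904·0.6673 + 0.011410·14.4691 = 0.2531  (Kellogg)
  w_1 = 0.131904·1.4711 + 0.011410·11.1181 = 0.3209  (Exxon)
  w_2 = 0.131904·2.5290 + 0.011410·8.0988 = 0.4260  (Lockheed)
Σw_i=1.0000  μᵀw=0.1600
σ²=wᵀΣw=λ₁·μ_p+λ₂ = 0.131904·0.160 + 0.011410 = 0.032515 ≈ 0.0325


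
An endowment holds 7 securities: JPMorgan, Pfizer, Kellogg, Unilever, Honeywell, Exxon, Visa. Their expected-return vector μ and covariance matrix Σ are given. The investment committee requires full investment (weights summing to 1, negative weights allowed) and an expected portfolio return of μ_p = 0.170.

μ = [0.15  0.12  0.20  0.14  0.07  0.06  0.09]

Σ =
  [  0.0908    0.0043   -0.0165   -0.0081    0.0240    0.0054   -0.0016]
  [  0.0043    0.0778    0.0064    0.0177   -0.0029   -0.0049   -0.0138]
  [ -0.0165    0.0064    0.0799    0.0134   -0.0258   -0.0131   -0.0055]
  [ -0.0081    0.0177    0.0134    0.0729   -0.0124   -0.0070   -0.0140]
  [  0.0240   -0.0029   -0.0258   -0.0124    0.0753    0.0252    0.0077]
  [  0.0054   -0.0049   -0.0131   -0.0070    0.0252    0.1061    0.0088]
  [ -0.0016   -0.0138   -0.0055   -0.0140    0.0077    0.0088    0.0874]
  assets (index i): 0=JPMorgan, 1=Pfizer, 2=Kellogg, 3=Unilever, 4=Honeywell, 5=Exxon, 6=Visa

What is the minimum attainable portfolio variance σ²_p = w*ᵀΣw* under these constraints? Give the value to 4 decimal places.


0.0251

x=Σ⁻¹μ = [1.9677  1.1111  3.1534  1.8798  1.3843  0.5718  1.5612]
y=Σ⁻¹𝟙 = [11.0676  10.9880  18.5084  15.0087  14.8299  7.8909  14.8470]
a=μᵀx=1.594068  b=𝟙ᵀx=11.629362  c=𝟙ᵀy=93.140464  D=ac−b²=13.230117
λ₁=(c·0.170−b)/D = (93.140464·0.170−11.629362)/13.230117 = 0.317799
λ₂=(a−b·0.170)/D = (1.594068−11.629362·0.170)/13.230117 = -0.028943
w* = 0.317799·x + -0.028943·y:
  w_0 = 0.317799·1.9677 + -0.028943·11.0676 = 0.3050  (JPMorgan)
  w_1 = 0.317799·1.1111 + -0.028943·10.9880 = 0.0351  (Pfizer)
  w_2 = 0.317799·3.1534 + -0.028943·18.5084 = 0.4665  (Kellogg)
  w_3 = 0.317799·1.8798 + -0.028943·15.0087 = 0.1630  (Unilever)
  w_4 = 0.317799·1.3843 + -0.028943·14.8299 = 0.0107  (Honeywell)
  w_5 = 0.317799·0.5718 + -0.028943·7.8909 = -0.0467  (Exxon)
  w_6 = 0.317799·1.5612 + -0.028943·14.8470 = 0.0664  (Visa)
Σw_i=1.0000  μᵀw=0.1700
σ²=wᵀΣw=λ₁·μ_p+λ₂ = 0.317799·0.170 + -0.028943 = 0.025082 ≈ 0.0251


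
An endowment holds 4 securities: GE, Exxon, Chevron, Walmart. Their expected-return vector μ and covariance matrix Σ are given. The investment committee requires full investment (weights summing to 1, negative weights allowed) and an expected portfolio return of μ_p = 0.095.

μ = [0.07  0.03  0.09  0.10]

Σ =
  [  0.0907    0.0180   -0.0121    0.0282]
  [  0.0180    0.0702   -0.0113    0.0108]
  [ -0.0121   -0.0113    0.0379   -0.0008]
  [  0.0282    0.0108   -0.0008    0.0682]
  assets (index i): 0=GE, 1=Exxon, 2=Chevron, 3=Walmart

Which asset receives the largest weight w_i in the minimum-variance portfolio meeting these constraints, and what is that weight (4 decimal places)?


Chevron (0.5951)

g=Σ⁻¹μ = [0.6858  0.5238  2.7737  1.1323]
h=Σ⁻¹𝟙 = [9.8170  15.9704  34.4600  8.4787]
a=μᵀg=0.426581  b=𝟙ᵀg=5.115572  c=𝟙ᵀh=68.726090  D=ac−b²=3.148194
λ₁=(c·0.095−b)/D = (68.726090·0.095−5.115572)/3.148194 = 0.448958
λ₂=(a−b·0.095)/D = (0.426581−5.115572·0.095)/3.148194 = -0.018867
w* = 0.448958·g + -0.018867·h:
  w_0 = 0.448958·0.6858 + -0.018867·9.8170 = 0.1227  (GE)
  w_1 = 0.448958·0.5238 + -0.018867·15.9704 = -0.0662  (Exxon)
  w_2 = 0.448958·2.7737 + -0.018867·34.4600 = 0.5951  (Chevron)
  w_3 = 0.448958·1.1323 + -0.018867·8.4787 = 0.3484  (Walmart)
Σw_i=1.0000  μᵀw=0.0950
σ²=wᵀΣw=λ₁·μ_p+λ₂ = 0.448958·0.095 + -0.018867 = 0.023784 ≈ 0.0238


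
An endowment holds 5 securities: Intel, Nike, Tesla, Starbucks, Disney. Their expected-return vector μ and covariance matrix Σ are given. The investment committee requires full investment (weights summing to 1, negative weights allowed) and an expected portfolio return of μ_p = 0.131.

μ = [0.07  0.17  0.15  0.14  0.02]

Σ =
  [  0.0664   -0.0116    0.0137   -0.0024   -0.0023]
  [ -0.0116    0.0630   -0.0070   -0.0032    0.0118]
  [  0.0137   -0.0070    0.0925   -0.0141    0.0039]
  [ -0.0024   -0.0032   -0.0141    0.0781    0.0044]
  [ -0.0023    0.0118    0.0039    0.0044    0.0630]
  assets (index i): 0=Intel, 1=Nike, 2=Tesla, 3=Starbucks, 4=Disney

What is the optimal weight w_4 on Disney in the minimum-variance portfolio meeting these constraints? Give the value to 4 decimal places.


0.0568

u=Σ⁻¹μ = [1.2852  3.3922  2.0742  2.3774  -0.5654]
v=Σ⁻¹𝟙 = [16.9232  18.9907  11.6471  15.5782  11.1248]
a=μᵀu=1.299292  b=𝟙ᵀu=8.563560  c=𝟙ᵀv=74.264105  D=ac−b²=23.156203
λ₁=(c·0.131−b)/D = (74.264105·0.131−8.563560)/23.156203 = 0.050312
λ₂=(a−b·0.131)/D = (1.299292−8.563560·0.131)/23.156203 = 0.007664
w* = 0.050312·u + 0.007664·v:
  w_0 = 0.050312·1.2852 + 0.007664·16.9232 = 0.1944  (Intel)
  w_1 = 0.050312·3.3922 + 0.007664·18.9907 = 0.3162  (Nike)
  w_2 = 0.050312·2.0742 + 0.007664·11.6471 = 0.1936  (Tesla)
  w_3 = 0.050312·2.3774 + 0.007664·15.5782 = 0.2390  (Starbucks)
  w_4 = 0.050312·-0.5654 + 0.007664·11.1248 = 0.0568  (Disney)
Σw_i=1.0000  μᵀw=0.1310
σ²=wᵀΣw=λ₁·μ_p+λ₂ = 0.050312·0.131 + 0.007664 = 0.014255 ≈ 0.0143


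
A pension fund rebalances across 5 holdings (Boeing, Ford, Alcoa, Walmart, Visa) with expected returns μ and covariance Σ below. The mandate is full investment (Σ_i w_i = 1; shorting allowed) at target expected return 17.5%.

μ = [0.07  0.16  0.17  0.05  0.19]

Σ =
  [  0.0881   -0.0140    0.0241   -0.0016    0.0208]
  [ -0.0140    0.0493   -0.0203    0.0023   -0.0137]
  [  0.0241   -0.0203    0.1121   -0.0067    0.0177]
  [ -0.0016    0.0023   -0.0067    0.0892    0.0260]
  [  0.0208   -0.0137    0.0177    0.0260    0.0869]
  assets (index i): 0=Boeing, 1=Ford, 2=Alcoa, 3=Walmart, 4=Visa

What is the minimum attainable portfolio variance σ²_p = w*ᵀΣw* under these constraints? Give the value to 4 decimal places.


x=Σ⁻¹μ = [0.4551  4.8563  1.8948  -0.1429  2.4999]
y=Σ⁻¹𝟙 = [11.2086  30.0218  11.1238  8.9636  8.6101]
a=μᵀx=1.598814  b=𝟙ᵀx=9.563221  c=𝟙ᵀy=69.927771  D=ac−b²=20.346275
λ₁=(c·0.175−b)/D = (69.927771·0.175−9.563221)/20.346275 = 0.131431
λ₂=(a−b·0.175)/D = (1.598814−9.563221·0.175)/20.346275 = -0.003674
w* = 0.131431·x + -0.003674·y:
  w_0 = 0.131431·0.4551 + -0.003674·11.2086 = 0.0186  (Boeing)
  w_1 = 0.131431·4.8563 + -0.003674·30.0218 = 0.5280  (Ford)
  w_2 = 0.131431·1.8948 + -0.003674·11.1238 = 0.2082  (Alcoa)
  w_3 = 0.131431·-0.1429 + -0.003674·8.9636 = -0.0517  (Walmart)
  w_4 = 0.131431·2.4999 + -0.003674·8.6101 = 0.2969  (Visa)
Σw_i=1.0000  μᵀw=0.1750
σ²=wᵀΣw=λ₁·μ_p+λ₂ = 0.131431·0.175 + -0.003674 = 0.019327 ≈ 0.0193

0.0193


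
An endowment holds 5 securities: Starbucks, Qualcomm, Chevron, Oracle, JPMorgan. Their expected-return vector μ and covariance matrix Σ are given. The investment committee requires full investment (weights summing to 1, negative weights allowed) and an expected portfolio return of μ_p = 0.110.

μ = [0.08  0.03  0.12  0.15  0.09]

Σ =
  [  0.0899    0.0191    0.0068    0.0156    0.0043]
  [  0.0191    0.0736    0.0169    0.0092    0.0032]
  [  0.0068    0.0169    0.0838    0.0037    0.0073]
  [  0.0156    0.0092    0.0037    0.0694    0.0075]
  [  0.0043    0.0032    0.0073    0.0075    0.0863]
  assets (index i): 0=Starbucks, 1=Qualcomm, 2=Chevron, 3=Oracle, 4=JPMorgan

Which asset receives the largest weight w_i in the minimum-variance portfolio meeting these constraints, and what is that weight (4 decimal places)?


Oracle (0.3274)

g=Σ⁻¹μ = [0.4805  -0.2911  1.3005  1.9415  0.7510]
h=Σ⁻¹𝟙 = [6.4779  8.2552  8.4701  10.3980  9.3385]
a=μᵀg=0.544583  b=𝟙ᵀg=4.182460  c=𝟙ᵀh=42.939670  D=ac−b²=5.891258
λ₁=(c·0.110−b)/D = (42.939670·0.110−4.182460)/5.891258 = 0.091815
λ₂=(a−b·0.110)/D = (0.544583−4.182460·0.110)/5.891258 = 0.014345
w* = 0.091815·g + 0.014345·h:
  w_0 = 0.091815·0.4805 + 0.014345·6.4779 = 0.1370  (Starbucks)
  w_1 = 0.091815·-0.2911 + 0.014345·8.2552 = 0.0917  (Qualcomm)
  w_2 = 0.091815·1.3005 + 0.014345·8.4701 = 0.2409  (Chevron)
  w_3 = 0.091815·1.9415 + 0.014345·10.3980 = 0.3274  (Oracle)
  w_4 = 0.091815·0.7510 + 0.014345·9.3385 = 0.2029  (JPMorgan)
Σw_i=1.0000  μᵀw=0.1100
σ²=wᵀΣw=λ₁·μ_p+λ₂ = 0.091815·0.110 + 0.014345 = 0.024445 ≈ 0.0244


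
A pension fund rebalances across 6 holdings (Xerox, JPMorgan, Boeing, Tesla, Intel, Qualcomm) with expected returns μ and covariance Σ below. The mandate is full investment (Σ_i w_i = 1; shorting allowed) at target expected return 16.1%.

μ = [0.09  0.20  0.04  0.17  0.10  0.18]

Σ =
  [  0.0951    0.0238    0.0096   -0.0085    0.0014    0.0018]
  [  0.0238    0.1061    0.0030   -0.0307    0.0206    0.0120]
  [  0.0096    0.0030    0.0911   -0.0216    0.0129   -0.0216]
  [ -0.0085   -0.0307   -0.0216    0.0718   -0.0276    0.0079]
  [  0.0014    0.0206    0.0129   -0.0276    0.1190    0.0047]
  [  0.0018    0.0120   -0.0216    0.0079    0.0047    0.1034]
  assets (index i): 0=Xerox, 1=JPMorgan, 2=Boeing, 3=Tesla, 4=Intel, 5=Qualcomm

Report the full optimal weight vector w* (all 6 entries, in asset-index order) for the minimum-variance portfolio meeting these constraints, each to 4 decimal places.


g=Σ⁻¹μ = [0.4884  2.5907  1.4734  4.2743  1.1640  1.3599]
h=Σ⁻¹𝟙 = [7.9178  12.2923  17.1034  28.3236  10.5405  9.0365]
a=μᵀg=1.708870  b=𝟙ᵀg=11.350832  c=𝟙ᵀh=85.214102  D=ac−b²=16.778429
λ₁=(c·0.161−b)/D = (85.214102·0.161−11.350832)/16.778429 = 0.141172
λ₂=(a−b·0.161)/D = (1.708870−11.350832·0.161)/16.778429 = -0.007069
w* = 0.141172·g + -0.007069·h:
  w_0 = 0.141172·0.4884 + -0.007069·7.9178 = 0.0130  (Xerox)
  w_1 = 0.141172·2.5907 + -0.007069·12.2923 = 0.2788  (JPMorgan)
  w_2 = 0.141172·1.4734 + -0.007069·17.1034 = 0.0871  (Boeing)
  w_3 = 0.141172·4.2743 + -0.007069·28.3236 = 0.4032  (Tesla)
  w_4 = 0.141172·1.1640 + -0.007069·10.5405 = 0.0898  (Intel)
  w_5 = 0.141172·1.3599 + -0.007069·9.0365 = 0.1281  (Qualcomm)
Σw_i=1.0000  μᵀw=0.1610
σ²=wᵀΣw=λ₁·μ_p+λ₂ = 0.141172·0.161 + -0.007069 = 0.015659 ≈ 0.0157

0.0130  0.2788  0.0871  0.4032  0.0898  0.1281


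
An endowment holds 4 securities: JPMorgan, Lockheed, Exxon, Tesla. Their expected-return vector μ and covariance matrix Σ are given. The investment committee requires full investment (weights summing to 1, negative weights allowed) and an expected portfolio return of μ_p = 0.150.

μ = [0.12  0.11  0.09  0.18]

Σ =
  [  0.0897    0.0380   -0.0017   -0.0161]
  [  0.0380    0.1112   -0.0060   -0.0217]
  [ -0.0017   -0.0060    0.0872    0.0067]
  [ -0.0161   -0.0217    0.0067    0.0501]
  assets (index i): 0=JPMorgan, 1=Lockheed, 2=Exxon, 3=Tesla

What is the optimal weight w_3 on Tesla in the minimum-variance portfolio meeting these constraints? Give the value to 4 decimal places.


0.5676

g=Σ⁻¹μ = [1.5909  1.3860  0.8053  4.5967]
h=Σ⁻¹𝟙 = [11.5903  10.8608  10.3664  27.0026]
a=μᵀg=1.243260  b=𝟙ᵀg=8.378970  c=𝟙ᵀh=59.820134  D=ac−b²=4.164815
λ₁=(c·0.150−b)/D = (59.820134·0.150−8.378970)/4.164815 = 0.142635
λ₂=(a−b·0.150)/D = (1.243260−8.378970·0.150)/4.164815 = -0.003262
w* = 0.142635·g + -0.003262·h:
  w_0 = 0.142635·1.5909 + -0.003262·11.5903 = 0.1891  (JPMorgan)
  w_1 = 0.142635·1.3860 + -0.003262·10.8608 = 0.1623  (Lockheed)
  w_2 = 0.142635·0.8053 + -0.003262·10.3664 = 0.0810  (Exxon)
  w_3 = 0.142635·4.5967 + -0.003262·27.0026 = 0.5676  (Tesla)
Σw_i=1.0000  μᵀw=0.1500
σ²=wᵀΣw=λ₁·μ_p+λ₂ = 0.142635·0.150 + -0.003262 = 0.018133 ≈ 0.0181
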